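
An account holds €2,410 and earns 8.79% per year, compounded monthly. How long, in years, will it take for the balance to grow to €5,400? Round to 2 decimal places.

(1 + 0.007325)^(12t) = 5,400/2,410 = 2.2407.
12t·ln(1 + 0.007325) = ln(2.2407); 12t = 0.80677/0.0072983 ≈ 110.5424.
t ≈ 9.2119 years.

9.21 years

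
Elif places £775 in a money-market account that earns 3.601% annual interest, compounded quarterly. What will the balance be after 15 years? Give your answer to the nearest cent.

Growth factor = (1 + 0.0090025)^60 ≈ 1.712121328.
A ≈ 775 × 1.712121328 ≈ 1,326.8940.

£1,326.89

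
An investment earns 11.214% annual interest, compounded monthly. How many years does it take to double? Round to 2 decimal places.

6.21 years

(1 + 0.009345)^(12t) = 2.
12t = ln 2 / ln(1 + 0.009345) ≈ 0.69315/0.00930161 ≈ 74.5191.
t ≈ 6.2099.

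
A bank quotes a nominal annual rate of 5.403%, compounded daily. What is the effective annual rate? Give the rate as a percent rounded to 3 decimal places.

5.551%

EAR = (1 + 5.403%/365)^365 − 1 = (1 + 0.000148027)^365 − 1.
(1 + 0.000148027)^365 ≈ 1.055512, so EAR ≈ 5.55120%.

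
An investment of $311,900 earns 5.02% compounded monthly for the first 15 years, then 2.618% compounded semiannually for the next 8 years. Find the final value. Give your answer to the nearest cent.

$814,189.42

Phase 1: 311,900·(1 + 0.0502/12)^180 ≈ 661,236.7713.
Phase 2: 661,236.7713·(1 + 0.01309)^16 ≈ 814,189.4177.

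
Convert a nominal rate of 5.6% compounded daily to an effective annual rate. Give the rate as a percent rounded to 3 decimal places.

EAR = (1 + 5.6%/365)^365 − 1 = (1 + 0.000153425)^365 − 1.
(1 + 0.000153425)^365 ≈ 1.057593, so EAR ≈ 5.75931%.

5.759%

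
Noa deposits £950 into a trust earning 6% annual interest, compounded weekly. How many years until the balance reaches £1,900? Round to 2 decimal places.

We need (1 + 0.00115385)^(52t) = 2, so 52t = ln 2 / ln 1.001154 ≈ 601.0741.
t ≈ 601.0741/52 = 11.5591 years.

11.56 years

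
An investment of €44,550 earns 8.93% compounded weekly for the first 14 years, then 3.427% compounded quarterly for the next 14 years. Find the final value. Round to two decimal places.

After 14 years at 8.93%: 44,550 × 3.4872997927 ≈ 155,359.2058.
Then 14 years at 3.427%: 155,359.2058 × 1.61242040375 ≈ 250,504.3533.

€250,504.35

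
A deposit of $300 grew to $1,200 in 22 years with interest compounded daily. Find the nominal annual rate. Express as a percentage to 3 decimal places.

6.302%

(1 + r/365)^8030 = 1,200/300 = 4.
1 + r/365 = 4^(1/8030) ≈ 1.000173, so r/365 ≈ 0.000172654.
r ≈ 365·0.000172654 = 6.30188%.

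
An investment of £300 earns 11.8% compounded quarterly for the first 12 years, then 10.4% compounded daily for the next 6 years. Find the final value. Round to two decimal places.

After 12 years at 11.8%: 300 × 4.03705667 ≈ 1,211.1170.
Then 6 years at 10.4%: 1,211.1170 × 1.866212766 ≈ 2,260.2020.

£2,260.20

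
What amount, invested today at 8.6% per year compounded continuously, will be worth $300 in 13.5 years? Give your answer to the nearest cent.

P = A·e^(−rt) = 300·e^(−1.161).
e^(−1.161) ≈ 0.313172851, so P ≈ 93.9519.

$93.95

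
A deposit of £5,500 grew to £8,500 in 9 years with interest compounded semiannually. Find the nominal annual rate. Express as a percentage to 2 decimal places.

The 18-period growth factor is 8,500/5,500 = 1.54545.
r/2 = 1.54545^(1/18) − 1 ≈ 0.0244792, so r ≈ 2·0.0244792 = 4.89583%.

4.90%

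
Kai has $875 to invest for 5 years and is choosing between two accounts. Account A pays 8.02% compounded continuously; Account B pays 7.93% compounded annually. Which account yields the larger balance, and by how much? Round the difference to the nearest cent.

A: e^(0.0802·5) = e^0.401 ≈ 1.493317268, so 875 × 1.493317268 ≈ 1,306.6526.
B: (1 + 0.0793)^5 ≈ 1.464572534, so 875 × 1.464572534 ≈ 1,281.5010.
Difference ≈ 25.1516 in favor of A.

Account A, by $25.15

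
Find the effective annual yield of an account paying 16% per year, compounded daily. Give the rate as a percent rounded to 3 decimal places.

One year is 365 periods at 0.000438356 each: (1 + 0.000438356)^365 ≈ 1.17347.
EAR = 1.17347 − 1 ≈ 17.34697%.

17.347%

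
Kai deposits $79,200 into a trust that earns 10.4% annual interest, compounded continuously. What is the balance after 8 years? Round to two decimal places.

$181,994.47

A = P·e^(rt) = 79,200·e^(0.104·8) = 79,200·e^0.832.
e^0.832 ≈ 2.29790996744, so A ≈ 181,994.4694.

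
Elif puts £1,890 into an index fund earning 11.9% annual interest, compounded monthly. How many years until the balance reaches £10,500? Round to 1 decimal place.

14.5 years

(1 + 0.00991667)^(12t) = 10,500/1,890 = 5.5556.
12t·ln(1 + 0.00991667) = ln(5.5556); 12t = 1.7148/0.00986782 ≈ 173.7768.
t ≈ 14.4814 years.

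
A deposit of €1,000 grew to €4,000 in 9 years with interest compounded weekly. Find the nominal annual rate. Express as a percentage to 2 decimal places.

The 468-period growth factor is 4,000/1,000 = 4.
r/52 = 4^(1/468) − 1 ≈ 0.00296656, so r ≈ 52·0.00296656 = 15.42611%.

15.43%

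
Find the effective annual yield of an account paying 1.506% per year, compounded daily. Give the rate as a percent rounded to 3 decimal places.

1.517%

EAR = (1 + 1.506%/365)^365 − 1 = (1 + 0.0000412603)^365 − 1.
(1 + 0.0000412603)^365 ≈ 1.015174, so EAR ≈ 1.51737%.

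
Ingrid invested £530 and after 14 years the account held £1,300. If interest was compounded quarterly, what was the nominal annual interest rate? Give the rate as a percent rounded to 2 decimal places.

(1 + r/4)^56 = 1,300/530 = 2.45283.
1 + r/4 = 2.45283^(1/56) ≈ 1.016151, so r/4 ≈ 0.0161512.
r ≈ 4·0.0161512 = 6.46049%.

6.46%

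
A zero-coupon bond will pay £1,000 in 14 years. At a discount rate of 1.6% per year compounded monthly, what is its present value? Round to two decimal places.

£799.43

Periodic rate = 1.6%/12 = 0.00133333; 168 periods.
P = 1,000/(1 + 0.016/12)^168 ≈ 1,000/1.25088437 ≈ 799.4344.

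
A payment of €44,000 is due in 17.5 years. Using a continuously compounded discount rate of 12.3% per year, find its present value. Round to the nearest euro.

€5,113

P = A·e^(−rt) = 44,000·e^(−2.1525).
e^(−2.1525) ≈ 0.11619331109, so P ≈ 5,112.5057.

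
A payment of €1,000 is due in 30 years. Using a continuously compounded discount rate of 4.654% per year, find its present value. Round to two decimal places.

€247.54

P = A·e^(−rt) = 1,000·e^(−1.3962).
e^(−1.3962) ≈ 0.247535815, so P ≈ 247.5358.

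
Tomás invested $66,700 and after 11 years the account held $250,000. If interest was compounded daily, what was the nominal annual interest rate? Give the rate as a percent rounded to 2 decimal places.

(1 + r/365)^4015 = 250,000/66,700 = 3.74813.
1 + r/365 = 3.74813^(1/4015) ≈ 1.000329, so r/365 ≈ 0.000329134.
r ≈ 365·0.000329134 = 12.01339%.

12.01%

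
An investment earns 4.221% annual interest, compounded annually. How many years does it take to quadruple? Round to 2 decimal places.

(1 + 0.04221)^t = 4.
t = ln 4 / ln(1 + 0.04221) ≈ 1.3863/0.0413435 ≈ 33.5312.

33.53 years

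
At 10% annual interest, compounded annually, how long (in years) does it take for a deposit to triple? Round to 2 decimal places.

(1 + 0.1)^t = 3.
t = ln 3 / ln(1 + 0.1) ≈ 1.0986/0.0953102 ≈ 11.5267.

11.53 years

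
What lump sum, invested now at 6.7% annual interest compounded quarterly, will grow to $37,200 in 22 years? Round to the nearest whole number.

Periodic rate = 6.7%/4 = 0.01675; 88 periods.
P = 37,200/(1 + 0.01675)^88 ≈ 37,200/4.3136800981 ≈ 8,623.7271.

$8,624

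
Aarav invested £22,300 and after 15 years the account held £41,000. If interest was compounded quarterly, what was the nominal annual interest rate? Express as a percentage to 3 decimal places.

4.081%

(1 + r/4)^60 = 41,000/22,300 = 1.83857.
1 + r/4 = 1.83857^(1/60) ≈ 1.010201, so r/4 ≈ 0.0102014.
r ≈ 4·0.0102014 = 4.08058%.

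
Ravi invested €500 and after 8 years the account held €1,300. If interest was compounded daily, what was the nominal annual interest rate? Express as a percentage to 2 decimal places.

The 2920-period growth factor is 1,300/500 = 2.6.
r/365 = 2.6^(1/2920) − 1 ≈ 0.000327283, so r ≈ 365·0.000327283 = 11.94585%.

11.95%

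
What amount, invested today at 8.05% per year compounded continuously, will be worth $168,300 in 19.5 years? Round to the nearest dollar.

$35,023

P = A·e^(−rt) = 168,300·e^(−1.56975).
e^(−1.56975) ≈ 0.208097200155, so P ≈ 35,022.7588.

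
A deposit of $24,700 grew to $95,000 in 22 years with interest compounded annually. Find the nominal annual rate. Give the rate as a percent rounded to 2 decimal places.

6.31%

(1 + r)^22 = 95,000/24,700 = 3.84615.
1 + r = 3.84615^(1/22) ≈ 1.063144, so r ≈ 0.0631441.
r ≈ 6.31441%.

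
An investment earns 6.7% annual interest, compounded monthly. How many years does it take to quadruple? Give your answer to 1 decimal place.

(1 + 0.00558333)^(12t) = 4.
12t = ln 4 / ln(1 + 0.00558333) ≈ 1.3863/0.0055678 ≈ 248.9840.
t ≈ 20.7487.

20.7 years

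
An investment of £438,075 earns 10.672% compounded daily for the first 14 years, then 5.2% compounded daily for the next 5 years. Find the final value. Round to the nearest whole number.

£2,530,654

Phase 1: 438,075·(1 + 0.10672/365)^5110 ≈ 1,951,301.2739.
Phase 2: 1,951,301.2739·(1 + 0.052/365)^1825 ≈ 2,530,654.4652.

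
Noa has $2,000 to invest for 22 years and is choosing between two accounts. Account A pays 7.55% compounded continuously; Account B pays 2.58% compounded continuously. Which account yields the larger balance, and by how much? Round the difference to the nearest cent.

Account A, by $7,001.09

A: e^(0.0755·22) = e^1.661 ≈ 5.2645727858, so 2,000 × 5.2645727858 ≈ 10,529.1456.
B: e^(0.0258·22) = e^0.5676 ≈ 1.764028299, so 2,000 × 1.764028299 ≈ 3,528.0566.
Difference ≈ 7,001.0890 in favor of A.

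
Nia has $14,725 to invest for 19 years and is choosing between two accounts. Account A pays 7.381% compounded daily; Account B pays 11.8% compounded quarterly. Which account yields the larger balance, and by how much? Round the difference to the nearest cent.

A: (1 + 0.07381/365)^6935 ≈ 4.0643272211, so 14,725 × 4.0643272211 ≈ 59,847.2183.
B: (1 + 0.0295)^76 ≈ 9.11176840113, so 14,725 × 9.11176840113 ≈ 134,170.7897.
Difference ≈ 74,323.5714 in favor of B.

Account B, by $74,323.57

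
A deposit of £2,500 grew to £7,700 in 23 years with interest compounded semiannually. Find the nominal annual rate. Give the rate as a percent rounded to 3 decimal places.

The 46-period growth factor is 7,700/2,500 = 3.08.
r/2 = 3.08^(1/46) − 1 ≈ 0.0247565, so r ≈ 2·0.0247565 = 4.95129%.

4.951%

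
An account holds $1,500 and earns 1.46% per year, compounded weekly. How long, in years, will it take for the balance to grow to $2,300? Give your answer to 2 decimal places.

(1 + 0.000280769)^(52t) = 2,300/1,500 = 1.5333.
52t·ln(1 + 0.000280769) = ln(1.5333); 52t = 0.42744/0.00028073 ≈ 1522.6171.
t ≈ 29.2811 years.

29.28 years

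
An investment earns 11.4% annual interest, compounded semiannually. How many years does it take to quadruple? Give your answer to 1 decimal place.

12.5 years

(1 + 0.057)^(2t) = 4.
2t = ln 4 / ln(1 + 0.057) ≈ 1.3863/0.0554347 ≈ 25.0077.
t ≈ 12.5038.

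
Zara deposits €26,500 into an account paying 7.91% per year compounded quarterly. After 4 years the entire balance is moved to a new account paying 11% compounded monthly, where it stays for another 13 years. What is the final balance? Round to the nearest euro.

€150,497

After 4 years at 7.91%: 26,500 × 1.36794858666 ≈ 36,250.6375.
Then 13 years at 11%: 36,250.6375 × 4.15156600311 ≈ 150,496.9144.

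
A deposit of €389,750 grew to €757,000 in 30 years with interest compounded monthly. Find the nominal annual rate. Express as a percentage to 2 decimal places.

The 360-period growth factor is 757,000/389,750 = 1.94227.
r/12 = 1.94227^(1/360) − 1 ≈ 0.00184575, so r ≈ 12·0.00184575 = 2.21490%.

2.21%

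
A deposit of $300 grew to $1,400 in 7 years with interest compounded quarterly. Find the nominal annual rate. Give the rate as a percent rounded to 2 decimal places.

(1 + r/4)^28 = 1,400/300 = 4.66667.
1 + r/4 = 4.66667^(1/28) ≈ 1.056557, so r/4 ≈ 0.0565574.
r ≈ 4·0.0565574 = 22.62296%.

22.62%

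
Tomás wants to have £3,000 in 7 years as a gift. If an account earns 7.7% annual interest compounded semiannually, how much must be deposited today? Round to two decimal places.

£1,767.79

Periodic rate = 7.7%/2 = 0.0385; 14 periods.
P = 3,000/(1 + 0.0385)^14 ≈ 3,000/1.697035832 ≈ 1,767.7882.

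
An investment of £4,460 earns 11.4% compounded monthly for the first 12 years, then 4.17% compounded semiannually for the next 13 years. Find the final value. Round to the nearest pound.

Phase 1: 4,460·(1 + 0.0095)^144 ≈ 17,403.8532.
Phase 2: 17,403.8532·(1 + 0.02085)^26 ≈ 29,761.5587.

£29,762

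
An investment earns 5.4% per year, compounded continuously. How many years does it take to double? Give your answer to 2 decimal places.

12.84 years

e^(0.054t) = 2, so 0.054t = ln 2 ≈ 0.69315.
t ≈ 0.69315/0.054 ≈ 12.8361.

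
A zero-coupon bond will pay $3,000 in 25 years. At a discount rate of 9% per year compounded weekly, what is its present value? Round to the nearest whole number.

$317

Growth factor = (1 + 0.09/52)^1300 ≈ 9.46930134.
P = 3,000/9.46930134 ≈ 316.8132.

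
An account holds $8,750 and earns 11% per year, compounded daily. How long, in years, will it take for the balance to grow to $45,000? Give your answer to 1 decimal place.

14.9 years

We need (1 + 0.00030137)^(365t) = 5.1429, so 365t = ln 5.1429 / ln 1.000301 ≈ 5434.7025.
t ≈ 5434.7025/365 = 14.8896 years.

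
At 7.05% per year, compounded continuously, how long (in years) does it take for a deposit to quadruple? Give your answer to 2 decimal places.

19.66 years

e^(0.0705t) = 4, so 0.0705t = ln 4 ≈ 1.3863.
t ≈ 1.3863/0.0705 ≈ 19.6637.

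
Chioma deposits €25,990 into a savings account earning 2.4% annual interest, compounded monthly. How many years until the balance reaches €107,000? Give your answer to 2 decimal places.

(1 + 0.002)^(12t) = 107,000/25,990 = 4.117.
12t·ln(1 + 0.002) = ln(4.117); 12t = 1.4151/0.001998 ≈ 708.2658.
t ≈ 59.0222 years.

59.02 years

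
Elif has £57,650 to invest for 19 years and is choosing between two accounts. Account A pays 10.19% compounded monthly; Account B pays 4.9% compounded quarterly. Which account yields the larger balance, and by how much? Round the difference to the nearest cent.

Account A growth factor: (1 + 0.1019/12)^228 ≈ 6.87523540754; balance ≈ 396,357.3212.
Account B growth factor: (1 + 0.01225)^76 ≈ 2.52273535378; balance ≈ 145,435.6931.
Account A is larger by 250,921.6281.

Account A, by £250,921.63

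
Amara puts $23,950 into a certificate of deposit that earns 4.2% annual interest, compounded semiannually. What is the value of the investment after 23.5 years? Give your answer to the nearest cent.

$63,608.54

Growth factor = (1 + 0.021)^47 ≈ 2.6558887424.
A ≈ 23,950 × 2.6558887424 ≈ 63,608.5354.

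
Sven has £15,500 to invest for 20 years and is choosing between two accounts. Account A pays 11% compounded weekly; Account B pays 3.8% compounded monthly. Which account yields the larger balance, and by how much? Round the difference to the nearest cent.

Account A, by £106,459.53

Account A growth factor: (1 + 0.11/52)^1040 ≈ 9.00406690212; balance ≈ 139,563.0370.
Account B growth factor: (1 + 0.038/12)^240 ≈ 2.1357101216; balance ≈ 33,103.5069.
Account A is larger by 106,459.5301.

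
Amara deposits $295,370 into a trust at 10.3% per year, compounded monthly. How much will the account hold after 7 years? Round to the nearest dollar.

$605,559

Growth factor = (1 + 0.103/12)^84 ≈ 2.05017119896.
A ≈ 295,370 × 2.05017119896 ≈ 605,559.0670.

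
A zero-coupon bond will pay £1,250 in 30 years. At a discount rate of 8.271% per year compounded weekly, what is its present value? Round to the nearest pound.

Periodic rate = 8.271%/52 = 0.00159058; 1560 periods.
P = 1,250/(1 + 0.08271/52)^1560 ≈ 1,250/11.93325142 ≈ 104.7493.

£105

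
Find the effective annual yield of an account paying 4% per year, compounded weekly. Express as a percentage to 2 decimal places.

4.08%

One year is 52 periods at 0.000769231 each: (1 + 0.000769231)^52 ≈ 1.040795.
EAR = 1.040795 − 1 ≈ 4.07948%.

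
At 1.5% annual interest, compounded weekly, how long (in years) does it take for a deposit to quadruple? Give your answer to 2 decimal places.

92.43 years

(1 + 0.000288462)^(52t) = 4.
52t = ln 4 / ln(1 + 0.000288462) ≈ 1.3863/0.00028842 ≈ 4806.5136.
t ≈ 92.4330.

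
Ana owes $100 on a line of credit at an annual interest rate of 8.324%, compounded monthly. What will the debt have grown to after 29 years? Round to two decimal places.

$1,108.54

Periodic rate = 8.324%/12 = 0.00693667; periods = 12·29 = 348.
A = 100·(1 + 0.08324/12)^348 ≈ 100·11.08536865 ≈ 1,108.5369.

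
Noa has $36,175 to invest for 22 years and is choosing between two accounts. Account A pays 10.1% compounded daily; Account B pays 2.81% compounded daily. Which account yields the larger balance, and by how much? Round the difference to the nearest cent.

Account A, by $266,515.25

Account A growth factor: (1 + 0.101/365)^8030 ≈ 9.22292866083; balance ≈ 333,639.4443.
Account B growth factor: (1 + 0.0281/365)^8030 ≈ 1.8555408275; balance ≈ 67,124.1894.
Account A is larger by 266,515.2549.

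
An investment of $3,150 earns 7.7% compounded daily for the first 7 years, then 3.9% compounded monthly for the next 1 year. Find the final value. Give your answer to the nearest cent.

Phase 1: 3,150·(1 + 0.077/365)^2555 ≈ 5,399.7119.
Phase 2: 5,399.7119·(1 + 0.00325)^12 ≈ 5,614.1061.

$5,614.11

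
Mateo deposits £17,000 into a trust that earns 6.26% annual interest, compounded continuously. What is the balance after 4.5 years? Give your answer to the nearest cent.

A = P·e^(rt) = 17,000·e^(0.0626·4.5) = 17,000·e^0.2817.
e^0.2817 ≈ 1.325381046, so A ≈ 22,531.4778.

£22,531.48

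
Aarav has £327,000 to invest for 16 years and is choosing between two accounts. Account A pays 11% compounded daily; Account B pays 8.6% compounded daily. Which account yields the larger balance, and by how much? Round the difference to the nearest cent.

A: (1 + 0.11/365)^5840 ≈ 5.810896418097, so 327,000 × 5.810896418097 ≈ 1,900,163.1287.
B: (1 + 0.086/365)^5840 ≈ 3.958392154984, so 327,000 × 3.958392154984 ≈ 1,294,394.2347.
Difference ≈ 605,768.8940 in favor of A.

Account A, by £605,768.89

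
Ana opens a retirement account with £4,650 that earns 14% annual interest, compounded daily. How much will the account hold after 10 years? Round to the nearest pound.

Growth factor = (1 + 0.14/365)^3650 ≈ 4.0541115978.
A ≈ 4,650 × 4.0541115978 ≈ 18,851.6189.

£18,852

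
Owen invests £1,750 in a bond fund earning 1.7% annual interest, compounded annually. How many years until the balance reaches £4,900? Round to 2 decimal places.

61.08 years

We need (1 + 0.017)^t = 2.8, so t = ln 2.8 / ln 1.017 ≈ 61.0792.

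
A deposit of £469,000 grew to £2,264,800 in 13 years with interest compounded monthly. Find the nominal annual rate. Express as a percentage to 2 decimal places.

The 156-period growth factor is 2,264,800/469,000 = 4.829.
r/12 = 4.829^(1/156) − 1 ≈ 0.010145, so r ≈ 12·0.010145 = 12.17394%.

12.17%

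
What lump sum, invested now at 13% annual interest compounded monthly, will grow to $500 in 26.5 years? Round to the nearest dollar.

$16

Periodic rate = 13%/12 = 0.0108333; 318 periods.
P = 500/(1 + 0.13/12)^318 ≈ 500/30.7679409 ≈ 16.2507.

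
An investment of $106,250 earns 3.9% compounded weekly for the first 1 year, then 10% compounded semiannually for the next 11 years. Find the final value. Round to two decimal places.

$323,165.25

After 1 years at 3.9%: 106,250 × 1.03975528472 ≈ 110,473.9990.
Then 11 years at 10%: 110,473.9990 × 2.92526071992 ≈ 323,165.2499.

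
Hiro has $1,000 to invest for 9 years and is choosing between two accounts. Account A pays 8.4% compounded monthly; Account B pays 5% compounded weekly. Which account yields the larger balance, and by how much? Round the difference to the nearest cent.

Account A, by $556.17

Account A growth factor: (1 + 0.007)^108 ≈ 2.124138447; balance ≈ 2,124.1384.
Account B growth factor: (1 + 0.05/52)^468 ≈ 1.567973141; balance ≈ 1,567.9731.
Account A is larger by 556.1653.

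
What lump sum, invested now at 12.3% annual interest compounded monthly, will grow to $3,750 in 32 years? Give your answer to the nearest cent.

Periodic rate = 12.3%/12 = 0.01025; 384 periods.
P = 3,750/(1 + 0.01025)^384 ≈ 3,750/50.19747823 ≈ 74.7049.

$74.70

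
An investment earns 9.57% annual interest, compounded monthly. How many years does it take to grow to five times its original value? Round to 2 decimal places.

(1 + 0.007975)^(12t) = 5.
12t = ln 5 / ln(1 + 0.007975) ≈ 1.6094/0.00794337 ≈ 202.6141.
t ≈ 16.8845.

16.88 years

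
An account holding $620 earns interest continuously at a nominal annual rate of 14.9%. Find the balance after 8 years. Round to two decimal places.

$2,042.07

A = P·e^(rt) = 620·e^(0.149·8) = 620·e^1.192.
e^1.192 ≈ 3.293661948, so A ≈ 2,042.0704.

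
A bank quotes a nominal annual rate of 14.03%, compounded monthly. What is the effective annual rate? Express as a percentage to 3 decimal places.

14.968%

One year is 12 periods at 0.0116917 each: (1 + 0.0116917)^12 ≈ 1.149683.
EAR = 1.149683 − 1 ≈ 14.96829%.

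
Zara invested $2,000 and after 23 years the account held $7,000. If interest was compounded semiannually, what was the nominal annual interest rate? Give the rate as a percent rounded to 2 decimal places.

The 46-period growth factor is 7,000/2,000 = 3.5.
r/2 = 3.5^(1/46) − 1 ≈ 0.0276082, so r ≈ 2·0.0276082 = 5.52164%.

5.52%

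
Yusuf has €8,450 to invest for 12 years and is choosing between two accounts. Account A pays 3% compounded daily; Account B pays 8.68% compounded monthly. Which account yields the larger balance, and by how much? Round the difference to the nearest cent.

Account B, by €11,744.11

Account A growth factor: (1 + 0.03/365)^4380 ≈ 1.4333082105; balance ≈ 12,111.4544.
Account B growth factor: (1 + 0.0868/12)^144 ≈ 2.8231434082; balance ≈ 23,855.5618.
Account B is larger by 11,744.1074.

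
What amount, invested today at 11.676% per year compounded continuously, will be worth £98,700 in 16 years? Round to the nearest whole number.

P = A·e^(−rt) = 98,700·e^(−1.86816).
e^(−1.86816) ≈ 0.15440751041, so P ≈ 15,240.0213.

£15,240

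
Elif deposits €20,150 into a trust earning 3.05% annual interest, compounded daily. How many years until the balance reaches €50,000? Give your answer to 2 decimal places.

(1 + 0.0000835616)^(365t) = 50,000/20,150 = 2.4814.
365t·ln(1 + 0.0000835616) = ln(2.4814); 365t = 0.90882/8.35582e-05 ≈ 10876.4817.
t ≈ 29.7986 years.

29.80 years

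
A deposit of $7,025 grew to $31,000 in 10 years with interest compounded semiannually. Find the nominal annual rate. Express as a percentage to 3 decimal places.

15.410%

(1 + r/2)^20 = 31,000/7,025 = 4.41281.
1 + r/2 = 4.41281^(1/20) ≈ 1.07705, so r/2 ≈ 0.0770498.
r ≈ 2·0.0770498 = 15.40995%.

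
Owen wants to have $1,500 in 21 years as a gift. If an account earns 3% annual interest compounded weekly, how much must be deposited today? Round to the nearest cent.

$799.03

Growth factor = (1 + 0.03/52)^1092 ≈ 1.877269522.
P = 1,500/1.877269522 ≈ 799.0328.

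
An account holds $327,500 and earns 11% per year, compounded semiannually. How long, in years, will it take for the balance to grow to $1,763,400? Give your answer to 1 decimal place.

15.7 years

(1 + 0.055)^(2t) = 1,763,400/327,500 = 5.3844.
2t·ln(1 + 0.055) = ln(5.3844); 2t = 1.6835/0.0535408 ≈ 31.4435.
t ≈ 15.7218 years.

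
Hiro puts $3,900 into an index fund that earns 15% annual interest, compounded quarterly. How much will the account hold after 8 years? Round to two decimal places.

$12,667.30

Periodic rate = 15%/4 = 0.0375; periods = 4·8 = 32.
A = 3,900·(1 + 0.0375)^32 ≈ 3,900·3.248025067 ≈ 12,667.2978.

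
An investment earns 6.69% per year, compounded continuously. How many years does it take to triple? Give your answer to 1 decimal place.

e^(0.0669t) = 3, so 0.0669t = ln 3 ≈ 1.0986.
t ≈ 1.0986/0.0669 ≈ 16.4217.

16.4 years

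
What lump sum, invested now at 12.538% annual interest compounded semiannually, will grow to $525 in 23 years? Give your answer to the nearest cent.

Periodic rate = 12.538%/2 = 0.06269; 46 periods.
P = 525/(1 + 0.06269)^46 ≈ 525/16.3946941 ≈ 32.0226.

$32.02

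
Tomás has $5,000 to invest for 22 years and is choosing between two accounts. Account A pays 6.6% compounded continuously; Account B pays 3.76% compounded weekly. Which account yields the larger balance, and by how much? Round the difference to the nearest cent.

Account A, by $9,927.13

Account A growth factor: e^(0.066·22) = e^1.452 ≈ 4.2716492761; balance ≈ 21,358.2464.
Account B growth factor: (1 + 0.0376/52)^1144 ≈ 2.2862229281; balance ≈ 11,431.1146.
Account A is larger by 9,927.1317.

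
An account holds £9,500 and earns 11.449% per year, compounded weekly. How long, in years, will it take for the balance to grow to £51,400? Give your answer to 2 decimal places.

14.76 years

We need (1 + 0.00220173)^(52t) = 5.4105, so 52t = ln 5.4105 / ln 1.002202 ≈ 767.6708.
t ≈ 767.6708/52 = 14.7629 years.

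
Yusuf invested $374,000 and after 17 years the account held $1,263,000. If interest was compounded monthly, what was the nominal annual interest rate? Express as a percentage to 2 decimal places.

7.18%

The 204-period growth factor is 1,263,000/374,000 = 3.37701.
r/12 = 3.37701^(1/204) − 1 ≈ 0.00598346, so r ≈ 12·0.00598346 = 7.18016%.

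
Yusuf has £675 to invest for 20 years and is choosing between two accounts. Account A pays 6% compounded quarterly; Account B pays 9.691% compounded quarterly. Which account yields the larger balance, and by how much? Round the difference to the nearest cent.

A: (1 + 0.015)^80 ≈ 3.290662787, so 675 × 3.290662787 ≈ 2,221.1974.
B: (1 + 0.0242275)^80 ≈ 6.787574036, so 675 × 6.787574036 ≈ 4,581.6125.
Difference ≈ 2,360.4151 in favor of B.

Account B, by £2,360.42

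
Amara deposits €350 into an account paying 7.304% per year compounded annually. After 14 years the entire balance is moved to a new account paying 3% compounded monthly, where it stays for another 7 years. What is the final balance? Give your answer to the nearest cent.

Phase 1: 350·(1 + 0.07304)^14 ≈ 939.0545.
Phase 2: 939.0545·(1 + 0.0025)^84 ≈ 1,158.1874.

€1,158.19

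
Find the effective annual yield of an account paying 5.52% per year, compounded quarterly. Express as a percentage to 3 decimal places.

5.635%

One year is 4 periods at 0.0138 each: (1 + 0.0138)^4 ≈ 1.056353.
EAR = 1.056353 − 1 ≈ 5.63532%.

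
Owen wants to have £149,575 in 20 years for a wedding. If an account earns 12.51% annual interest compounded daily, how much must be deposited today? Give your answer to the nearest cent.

Growth factor = (1 + 0.1251/365)^7300 ≈ 12.2016517333.
P = 149,575/12.2016517333 ≈ 12,258.5862.

£12,258.59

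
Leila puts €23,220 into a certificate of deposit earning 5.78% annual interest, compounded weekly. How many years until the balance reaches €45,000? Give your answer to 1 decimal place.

We need (1 + 0.00111154)^(52t) = 1.938, so 52t = ln 1.938 / ln 1.001112 ≈ 595.5855.
t ≈ 595.5855/52 = 11.4536 years.

11.5 years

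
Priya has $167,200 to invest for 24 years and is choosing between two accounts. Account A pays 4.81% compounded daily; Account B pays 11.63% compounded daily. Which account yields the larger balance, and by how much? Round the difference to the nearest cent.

Account B, by $2,193,905.61

A: (1 + 0.0481/365)^8760 ≈ 3.1718783213, so 167,200 × 3.1718783213 ≈ 530,338.0553.
B: (1 + 0.1163/365)^8760 ≈ 16.29332336219, so 167,200 × 16.29332336219 ≈ 2,724,243.6662.
Difference ≈ 2,193,905.6108 in favor of B.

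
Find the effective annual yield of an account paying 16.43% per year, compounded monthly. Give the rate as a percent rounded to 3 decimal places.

17.725%

EAR = (1 + 16.43%/12)^12 − 1 = (1 + 0.0136917)^12 − 1.
(1 + 0.0136917)^12 ≈ 1.177255, so EAR ≈ 17.72549%.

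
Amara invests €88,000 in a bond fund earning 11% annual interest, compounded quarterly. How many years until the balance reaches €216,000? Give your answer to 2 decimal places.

8.27 years

(1 + 0.0275)^(4t) = 216,000/88,000 = 2.4545.
4t·ln(1 + 0.0275) = ln(2.4545); 4t = 0.89794/0.0271287 ≈ 33.0994.
t ≈ 8.2748 years.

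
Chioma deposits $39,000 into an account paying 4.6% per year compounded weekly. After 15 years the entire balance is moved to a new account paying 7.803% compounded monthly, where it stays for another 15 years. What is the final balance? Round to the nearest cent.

$249,614.47

Phase 1: 39,000·(1 + 0.046/52)^780 ≈ 77,731.1932.
Phase 2: 77,731.1932·(1 + 0.0065025)^180 ≈ 249,614.4743.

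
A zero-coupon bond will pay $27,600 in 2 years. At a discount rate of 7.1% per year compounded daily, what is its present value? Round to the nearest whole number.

$23,947

Periodic rate = 7.1%/365 = 0.000194521; 730 periods.
P = 27,600/(1 + 0.071/365)^730 ≈ 27,600/1.1525607325 ≈ 23,946.6774.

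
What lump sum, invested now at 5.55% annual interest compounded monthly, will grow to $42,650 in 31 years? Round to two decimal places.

$7,663.69

Growth factor = (1 + 0.004625)^372 ≈ 5.5652035945.
P = 42,650/5.5652035945 ≈ 7,663.6909.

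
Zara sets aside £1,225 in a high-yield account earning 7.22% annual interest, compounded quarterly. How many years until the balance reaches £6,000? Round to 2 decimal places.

22.20 years

We need (1 + 0.01805)^(4t) = 4.898, so 4t = ln 4.898 / ln 1.01805 ≈ 88.8152.
t ≈ 88.8152/4 = 22.2038 years.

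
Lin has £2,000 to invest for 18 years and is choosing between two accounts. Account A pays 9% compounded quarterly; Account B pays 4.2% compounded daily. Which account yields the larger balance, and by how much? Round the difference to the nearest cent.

Account A, by £5,667.04

Account A growth factor: (1 + 0.0225)^72 ≈ 4.963165999; balance ≈ 9,926.3320.
Account B growth factor: (1 + 0.042/365)^6570 ≈ 2.129647573; balance ≈ 4,259.2951.
Account A is larger by 5,667.0369.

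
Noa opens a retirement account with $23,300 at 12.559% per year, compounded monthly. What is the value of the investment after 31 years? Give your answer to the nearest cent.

$1,120,478.54

Periodic rate = 12.559%/12 = 0.0104658; periods = 12·31 = 372.
A = 23,300·(1 + 0.12559/12)^372 ≈ 23,300·48.08920771612 ≈ 1,120,478.5398.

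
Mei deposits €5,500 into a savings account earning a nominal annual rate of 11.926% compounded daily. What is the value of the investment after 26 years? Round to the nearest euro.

€122,120

Periodic rate = 11.926%/365 = 0.00032674; periods = 365·26 = 9490.
A = 5,500·(1 + 0.11926/365)^9490 ≈ 5,500·22.2035800542 ≈ 122,119.6903.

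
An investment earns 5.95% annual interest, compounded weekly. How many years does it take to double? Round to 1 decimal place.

11.7 years

(1 + 0.00114423)^(52t) = 2.
52t = ln 2 / ln(1 + 0.00114423) ≈ 0.69315/0.00114358 ≈ 606.1222.
t ≈ 11.6562.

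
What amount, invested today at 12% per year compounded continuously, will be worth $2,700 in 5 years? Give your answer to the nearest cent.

$1,481.79

P = A·e^(−rt) = 2,700·e^(−0.6).
e^(−0.6) ≈ 0.5488116361, so P ≈ 1,481.7914.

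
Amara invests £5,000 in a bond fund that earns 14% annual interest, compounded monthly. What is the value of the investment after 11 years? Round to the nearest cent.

Growth factor = (1 + 0.14/12)^132 ≈ 4.6231945691.
A ≈ 5,000 × 4.6231945691 ≈ 23,115.9728.

£23,115.97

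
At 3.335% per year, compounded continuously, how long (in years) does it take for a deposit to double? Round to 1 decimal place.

20.8 years

e^(0.03335t) = 2, so 0.03335t = ln 2 ≈ 0.69315.
t ≈ 0.69315/0.03335 ≈ 20.7840.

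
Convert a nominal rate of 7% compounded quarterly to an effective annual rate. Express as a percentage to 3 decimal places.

7.186%

EAR = (1 + 7%/4)^4 − 1 = (1 + 0.0175)^4 − 1.
(1 + 0.0175)^4 ≈ 1.071859, so EAR ≈ 7.18590%.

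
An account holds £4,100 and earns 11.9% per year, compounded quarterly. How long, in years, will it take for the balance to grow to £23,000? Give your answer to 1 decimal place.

14.7 years

(1 + 0.02975)^(4t) = 23,000/4,100 = 5.6098.
4t·ln(1 + 0.02975) = ln(5.6098); 4t = 1.7245/0.0293161 ≈ 58.8247.
t ≈ 14.7062 years.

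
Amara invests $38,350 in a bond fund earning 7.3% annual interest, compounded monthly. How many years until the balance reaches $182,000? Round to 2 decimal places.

(1 + 0.00608333)^(12t) = 182,000/38,350 = 4.7458.
12t·ln(1 + 0.00608333) = ln(4.7458); 12t = 1.5573/0.0060649 ≈ 256.7645.
t ≈ 21.3970 years.

21.40 years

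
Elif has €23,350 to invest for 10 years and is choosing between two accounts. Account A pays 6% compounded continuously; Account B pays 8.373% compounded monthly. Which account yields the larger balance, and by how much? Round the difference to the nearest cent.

Account B, by €11,238.24

A: e^(0.06·10) = e^0.6 ≈ 1.8221188004, so 23,350 × 1.8221188004 ≈ 42,546.4740.
B: (1 + 0.0069775)^120 ≈ 2.3034140388, so 23,350 × 2.3034140388 ≈ 53,784.7178.
Difference ≈ 11,238.2438 in favor of B.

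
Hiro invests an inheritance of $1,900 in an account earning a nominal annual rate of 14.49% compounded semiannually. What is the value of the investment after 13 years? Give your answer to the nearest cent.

$11,710.00

Periodic rate = 14.49%/2 = 0.07245; periods = 2·13 = 26.
A = 1,900·(1 + 0.07245)^26 ≈ 1,900·6.1631592902 ≈ 11,710.0027.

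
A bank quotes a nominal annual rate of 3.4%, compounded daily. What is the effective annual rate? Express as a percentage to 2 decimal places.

3.46%

EAR = (1 + 3.4%/365)^365 − 1 = (1 + 0.0000931507)^365 − 1.
(1 + 0.0000931507)^365 ≈ 1.034583, so EAR ≈ 3.45830%.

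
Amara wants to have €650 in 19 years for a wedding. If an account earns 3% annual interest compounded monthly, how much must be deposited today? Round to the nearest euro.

€368

Growth factor = (1 + 0.0025)^228 ≈ 1.7670097.
P = 650/1.7670097 ≈ 367.8531.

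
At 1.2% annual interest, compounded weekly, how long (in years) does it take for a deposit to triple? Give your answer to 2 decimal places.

91.56 years

(1 + 0.000230769)^(52t) = 3.
52t = ln 3 / ln(1 + 0.000230769) ≈ 1.0986/0.000230743 ≈ 4761.2025.
t ≈ 91.5616.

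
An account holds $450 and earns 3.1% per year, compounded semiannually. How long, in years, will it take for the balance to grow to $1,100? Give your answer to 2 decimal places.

(1 + 0.0155)^(2t) = 1,100/450 = 2.4444.
2t·ln(1 + 0.0155) = ln(2.4444); 2t = 0.89382/0.0153811 ≈ 58.1114.
t ≈ 29.0557 years.

29.06 years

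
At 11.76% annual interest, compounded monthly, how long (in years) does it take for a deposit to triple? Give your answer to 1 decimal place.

(1 + 0.0098)^(12t) = 3.
12t = ln 3 / ln(1 + 0.0098) ≈ 1.0986/0.00975229 ≈ 112.6517.
t ≈ 9.3876.

9.4 years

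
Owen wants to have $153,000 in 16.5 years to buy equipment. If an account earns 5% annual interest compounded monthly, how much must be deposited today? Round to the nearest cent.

Periodic rate = 5%/12 = 0.00416667; 198 periods.
P = 153,000/(1 + 0.05/12)^198 ≈ 153,000/2.27797299313 ≈ 67,164.9754.

$67,164.98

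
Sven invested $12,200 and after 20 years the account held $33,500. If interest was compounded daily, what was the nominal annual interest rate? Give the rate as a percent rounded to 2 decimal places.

(1 + r/365)^7300 = 33,500/12,200 = 2.7459.
1 + r/365 = 2.7459^(1/7300) ≈ 1.000138, so r/365 ≈ 0.000138381.
r ≈ 365·0.000138381 = 5.05090%.

5.05%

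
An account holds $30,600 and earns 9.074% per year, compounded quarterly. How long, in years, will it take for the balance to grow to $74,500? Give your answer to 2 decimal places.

9.92 years

(1 + 0.022685)^(4t) = 74,500/30,600 = 2.4346.
4t·ln(1 + 0.022685) = ln(2.4346); 4t = 0.8898/0.0224315 ≈ 39.6674.
t ≈ 9.9168 years.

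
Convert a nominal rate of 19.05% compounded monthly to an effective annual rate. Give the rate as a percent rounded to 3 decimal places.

One year is 12 periods at 0.015875 each: (1 + 0.015875)^12 ≈ 1.208045.
EAR = 1.208045 − 1 ≈ 20.80454%.

20.805%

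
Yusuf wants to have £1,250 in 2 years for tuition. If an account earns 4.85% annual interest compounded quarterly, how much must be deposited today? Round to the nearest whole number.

Growth factor = (1 + 0.012125)^8 ≈ 1.101217789.
P = 1,250/1.101217789 ≈ 1,135.1070.

£1,135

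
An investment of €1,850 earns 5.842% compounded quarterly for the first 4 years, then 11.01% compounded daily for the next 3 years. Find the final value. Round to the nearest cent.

€3,246.01

After 4 years at 5.842%: 1,850 × 1.261107101 ≈ 2,333.0481.
Then 3 years at 11.01%: 2,333.0481 × 1.391316183 ≈ 3,246.0076.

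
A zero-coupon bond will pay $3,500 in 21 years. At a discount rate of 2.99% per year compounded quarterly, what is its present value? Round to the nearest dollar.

$1,872

Growth factor = (1 + 0.007475)^84 ≈ 1.869301541.
P = 3,500/1.869301541 ≈ 1,872.3571.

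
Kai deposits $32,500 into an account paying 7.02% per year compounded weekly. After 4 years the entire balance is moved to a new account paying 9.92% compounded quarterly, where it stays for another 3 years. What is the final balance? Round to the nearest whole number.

Phase 1: 32,500·(1 + 0.00135)^208 ≈ 43,027.9851.
Phase 2: 43,027.9851·(1 + 0.0248)^12 ≈ 57,732.5061.

$57,733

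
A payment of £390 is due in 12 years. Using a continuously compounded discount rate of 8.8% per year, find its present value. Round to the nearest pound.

£136

P = A·e^(−rt) = 390·e^(−1.056).
e^(−1.056) ≈ 0.347844409, so P ≈ 135.6593.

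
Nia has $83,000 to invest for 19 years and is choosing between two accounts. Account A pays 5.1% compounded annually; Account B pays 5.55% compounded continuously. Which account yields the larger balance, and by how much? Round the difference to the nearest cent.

Account B, by $24,689.97

A: (1 + 0.051)^19 ≈ 2.57307001923, so 83,000 × 2.57307001923 ≈ 213,564.8116.
B: e^(0.0555·19) = e^1.0545 ≈ 2.87053952526, so 83,000 × 2.87053952526 ≈ 238,254.7806.
Difference ≈ 24,689.9690 in favor of B.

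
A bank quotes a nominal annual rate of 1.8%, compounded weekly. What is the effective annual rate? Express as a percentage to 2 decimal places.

1.82%

One year is 52 periods at 0.000346154 each: (1 + 0.000346154)^52 ≈ 1.01816.
EAR = 1.01816 − 1 ≈ 1.81598%.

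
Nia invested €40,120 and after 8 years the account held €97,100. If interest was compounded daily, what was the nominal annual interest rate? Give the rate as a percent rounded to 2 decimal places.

11.05%

The 2920-period growth factor is 97,100/40,120 = 2.42024.
r/365 = 2.42024^(1/2920) − 1 ≈ 0.00030274, so r ≈ 365·0.00030274 = 11.05000%.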